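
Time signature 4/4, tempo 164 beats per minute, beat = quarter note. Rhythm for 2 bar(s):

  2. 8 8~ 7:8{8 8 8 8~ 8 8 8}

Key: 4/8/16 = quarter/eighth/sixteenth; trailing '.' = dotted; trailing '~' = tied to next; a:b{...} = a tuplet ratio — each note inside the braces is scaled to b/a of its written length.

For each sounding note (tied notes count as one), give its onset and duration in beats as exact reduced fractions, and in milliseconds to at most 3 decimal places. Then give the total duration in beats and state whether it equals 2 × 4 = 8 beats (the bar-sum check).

1) 0.0ms=0b +1097.561ms=3b
2) 1097.561ms=3b +182.927ms=1/2b
3) 1280.488ms=7/2b +391.986ms=15/14b
4) 1672.474ms=32/7b +209.059ms=4/7b
5) 1881.533ms=36/7b +209.059ms=4/7b
6) 2090.592ms=40/7b +418.118ms=8/7b
7) 2508.711ms=48/7b +209.059ms=4/7b
8) 2717.77ms=52/7b +209.059ms=4/7b
Σ=8b of 8 (164bpm 4/4) — PASS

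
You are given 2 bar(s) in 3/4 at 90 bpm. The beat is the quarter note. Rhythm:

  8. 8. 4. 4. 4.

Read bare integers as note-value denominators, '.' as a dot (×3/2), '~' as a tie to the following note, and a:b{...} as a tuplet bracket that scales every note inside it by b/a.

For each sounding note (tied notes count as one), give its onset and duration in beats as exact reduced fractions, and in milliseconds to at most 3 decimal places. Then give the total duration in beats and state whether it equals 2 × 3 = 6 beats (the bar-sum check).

1) 0.0ms=0b +500.0ms=3/4b
2) 500.0ms=3/4b +500.0ms=3/4b
3) 1000.0ms=3/2b +1000.0ms=3/2b
4) 2000.0ms=3b +1000.0ms=3/2b
5) 3000.0ms=9/2b +1000.0ms=3/2b
Σ=6b of 6 (90bpm 3/4) — PASS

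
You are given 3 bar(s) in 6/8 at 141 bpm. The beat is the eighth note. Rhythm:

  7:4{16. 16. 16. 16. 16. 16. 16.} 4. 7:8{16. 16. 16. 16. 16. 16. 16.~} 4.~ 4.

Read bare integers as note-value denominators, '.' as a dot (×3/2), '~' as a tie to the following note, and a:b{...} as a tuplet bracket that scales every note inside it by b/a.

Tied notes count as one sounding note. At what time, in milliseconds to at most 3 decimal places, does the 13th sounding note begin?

note 13 onset = 66/7b = 4012.158ms

1. 0.0ms @ 0 + 182.371ms (3/7)
2. 182.371ms @ 3/7 + 182.371ms (3/7)
3. 364.742ms @ 6/7 + 182.371ms (3/7)
4. 547.112ms @ 9/7 + 182.371ms (3/7)
5. 729.483ms @ 12/7 + 182.371ms (3/7)
6. 911.854ms @ 15/7 + 182.371ms (3/7)
7. 1094.225ms @ 18/7 + 182.371ms (3/7)
8. 1276.596ms @ 3 + 1276.596ms (3)
9. 2553.191ms @ 6 + 364.742ms (6/7)
10. 2917.933ms @ 48/7 + 364.742ms (6/7)
11. 3282.675ms @ 54/7 + 364.742ms (6/7)
12. 3647.416ms @ 60/7 + 364.742ms (6/7)
13. 4012.158ms @ 66/7 + 364.742ms (6/7)
14. 4376.9ms @ 72/7 + 364.742ms (6/7)
15. 4741.641ms @ 78/7 + 2917.933ms (48/7)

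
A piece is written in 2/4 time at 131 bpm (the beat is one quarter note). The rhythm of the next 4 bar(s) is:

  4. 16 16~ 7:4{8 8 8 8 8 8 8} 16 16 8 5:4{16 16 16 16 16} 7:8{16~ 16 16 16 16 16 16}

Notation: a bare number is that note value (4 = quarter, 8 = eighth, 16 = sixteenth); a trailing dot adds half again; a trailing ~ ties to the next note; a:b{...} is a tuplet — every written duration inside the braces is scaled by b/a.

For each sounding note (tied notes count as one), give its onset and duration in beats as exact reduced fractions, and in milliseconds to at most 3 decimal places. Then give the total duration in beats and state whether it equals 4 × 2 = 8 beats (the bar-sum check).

1) 0.0ms=0b +687.023ms=3/2b
2) 687.023ms=3/2b +114.504ms=1/4b
3) 801.527ms=7/4b +245.365ms=15/28b
4) 1046.892ms=16/7b +130.862ms=2/7b
5) 1177.754ms=18/7b +130.862ms=2/7b
6) 1308.615ms=20/7b +130.862ms=2/7b
7) 1439.477ms=22/7b +130.862ms=2/7b
8) 1570.338ms=24/7b +130.862ms=2/7b
9) 1701.2ms=26/7b +130.862ms=2/7b
10) 1832.061ms=4b +114.504ms=1/4b
11) 1946.565ms=17/4b +114.504ms=1/4b
12) 2061.069ms=9/2b +229.008ms=1/2b
13) 2290.076ms=5b +91.603ms=1/5b
14) 2381.679ms=26/5b +91.603ms=1/5b
15) 2473.282ms=27/5b +91.603ms=1/5b
16) 2564.885ms=28/5b +91.603ms=1/5b
17) 2656.489ms=29/5b +91.603ms=1/5b
18) 2748.092ms=6b +261.723ms=4/7b
19) 3009.815ms=46/7b +130.862ms=2/7b
20) 3140.676ms=48/7b +130.862ms=2/7b
21) 3271.538ms=50/7b +130.862ms=2/7b
22) 3402.399ms=52/7b +130.862ms=2/7b
23) 3533.261ms=54/7b +130.862ms=2/7b
Σ=8b of 8 (131bpm 2/4) — PASS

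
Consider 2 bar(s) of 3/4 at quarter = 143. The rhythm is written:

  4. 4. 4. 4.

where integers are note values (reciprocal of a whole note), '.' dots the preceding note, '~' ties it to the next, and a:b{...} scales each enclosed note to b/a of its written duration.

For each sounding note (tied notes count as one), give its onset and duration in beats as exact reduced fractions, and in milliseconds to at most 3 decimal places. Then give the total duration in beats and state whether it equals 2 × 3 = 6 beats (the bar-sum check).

1) 0.0ms=0b +629.371ms=3/2b
2) 629.371ms=3/2b +629.371ms=3/2b
3) 1258.741ms=3b +629.371ms=3/2b
4) 1888.112ms=9/2b +629.371ms=3/2b
Σ=6b of 6 (143bpm 3/4) — PASS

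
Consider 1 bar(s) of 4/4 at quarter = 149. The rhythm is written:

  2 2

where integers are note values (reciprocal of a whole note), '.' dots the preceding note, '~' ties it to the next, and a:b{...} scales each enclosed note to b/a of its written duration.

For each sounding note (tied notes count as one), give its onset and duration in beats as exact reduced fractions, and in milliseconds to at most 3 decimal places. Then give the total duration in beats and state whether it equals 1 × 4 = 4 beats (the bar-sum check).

1) 0.0ms=0b +805.369ms=2b
2) 805.369ms=2b +805.369ms=2b
Σ=4b of 4 (149bpm 4/4) — PASS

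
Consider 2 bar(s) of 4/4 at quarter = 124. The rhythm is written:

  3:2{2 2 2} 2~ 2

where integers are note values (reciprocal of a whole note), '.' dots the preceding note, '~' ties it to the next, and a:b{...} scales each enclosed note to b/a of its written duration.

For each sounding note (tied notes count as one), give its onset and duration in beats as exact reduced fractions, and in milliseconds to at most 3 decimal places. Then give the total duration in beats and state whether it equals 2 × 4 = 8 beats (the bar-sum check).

1) 0.0ms=0b +645.161ms=4/3b
2) 645.161ms=4/3b +645.161ms=4/3b
3) 1290.323ms=8/3b +645.161ms=4/3b
4) 1935.484ms=4b +1935.484ms=4b
Σ=8b of 8 (124bpm 4/4) — PASS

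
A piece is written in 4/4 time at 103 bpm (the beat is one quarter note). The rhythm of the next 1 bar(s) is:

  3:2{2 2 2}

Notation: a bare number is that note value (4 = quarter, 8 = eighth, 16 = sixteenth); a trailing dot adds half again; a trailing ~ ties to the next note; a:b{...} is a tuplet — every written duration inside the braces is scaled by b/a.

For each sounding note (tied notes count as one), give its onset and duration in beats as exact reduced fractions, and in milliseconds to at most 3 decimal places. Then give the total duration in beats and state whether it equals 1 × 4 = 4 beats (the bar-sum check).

1) 0.0ms=0b +776.699ms=4/3b
2) 776.699ms=4/3b +776.699ms=4/3b
3) 1553.398ms=8/3b +776.699ms=4/3b
Σ=4b of 4 (103bpm 4/4) — PASS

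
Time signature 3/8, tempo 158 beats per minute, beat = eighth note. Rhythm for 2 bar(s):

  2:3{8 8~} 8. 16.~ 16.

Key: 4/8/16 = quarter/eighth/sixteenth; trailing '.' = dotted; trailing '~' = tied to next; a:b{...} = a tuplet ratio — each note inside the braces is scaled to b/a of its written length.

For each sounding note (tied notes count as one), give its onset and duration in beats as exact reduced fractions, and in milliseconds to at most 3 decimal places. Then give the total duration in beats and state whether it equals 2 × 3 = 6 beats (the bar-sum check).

1) 0.0ms=0b +569.62ms=3/2b
2) 569.62ms=3/2b +1139.241ms=3b
3) 1708.861ms=9/2b +569.62ms=3/2b
Σ=6b of 6 (158bpm 3/8) — PASS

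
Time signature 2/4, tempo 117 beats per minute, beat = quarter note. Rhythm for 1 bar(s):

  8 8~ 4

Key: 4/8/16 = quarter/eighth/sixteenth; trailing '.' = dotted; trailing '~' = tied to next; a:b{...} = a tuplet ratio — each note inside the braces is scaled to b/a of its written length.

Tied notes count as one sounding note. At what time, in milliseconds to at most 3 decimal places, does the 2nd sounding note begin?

note 2 onset = 1/2b = 256.41ms

1. 0.0ms @ 0 + 256.41ms (1/2)
2. 256.41ms @ 1/2 + 769.231ms (3/2)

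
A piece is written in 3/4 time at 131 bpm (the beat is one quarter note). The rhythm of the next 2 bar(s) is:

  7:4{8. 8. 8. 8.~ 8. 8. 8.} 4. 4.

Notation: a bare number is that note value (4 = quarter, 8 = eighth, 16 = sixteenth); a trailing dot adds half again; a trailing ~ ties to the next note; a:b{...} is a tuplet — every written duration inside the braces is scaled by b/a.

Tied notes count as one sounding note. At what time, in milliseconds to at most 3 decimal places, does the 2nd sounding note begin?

1. 0.0ms @ 0 + 196.292ms (3/7)
2. 196.292ms @ 3/7 + 196.292ms (3/7)
3. 392.585ms @ 6/7 + 196.292ms (3/7)
4. 588.877ms @ 9/7 + 392.585ms (6/7)
5. 981.461ms @ 15/7 + 196.292ms (3/7)
6. 1177.754ms @ 18/7 + 196.292ms (3/7)
7. 1374.046ms @ 3 + 687.023ms (3/2)
8. 2061.069ms @ 9/2 + 687.023ms (3/2)

note 2 onset = 3/7b = 196.292ms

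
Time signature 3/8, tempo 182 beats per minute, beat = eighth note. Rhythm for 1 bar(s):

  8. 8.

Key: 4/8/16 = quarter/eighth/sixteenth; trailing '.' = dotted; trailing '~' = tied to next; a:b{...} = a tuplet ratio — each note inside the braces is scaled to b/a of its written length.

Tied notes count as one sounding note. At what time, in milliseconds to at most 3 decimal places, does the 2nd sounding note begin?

1. 0.0ms @ 0 + 494.505ms (3/2)
2. 494.505ms @ 3/2 + 494.505ms (3/2)

note 2 onset = 3/2b = 494.505ms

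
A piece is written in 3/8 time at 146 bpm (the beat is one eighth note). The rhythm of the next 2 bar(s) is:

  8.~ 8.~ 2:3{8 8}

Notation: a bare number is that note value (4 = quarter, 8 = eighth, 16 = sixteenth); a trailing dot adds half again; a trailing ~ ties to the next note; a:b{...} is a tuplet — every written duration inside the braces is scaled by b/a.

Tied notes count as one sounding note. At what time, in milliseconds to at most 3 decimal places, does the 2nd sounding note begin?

1. 0.0ms @ 0 + 1849.315ms (9/2)
2. 1849.315ms @ 9/2 + 616.438ms (3/2)

note 2 onset = 9/2b = 1849.315ms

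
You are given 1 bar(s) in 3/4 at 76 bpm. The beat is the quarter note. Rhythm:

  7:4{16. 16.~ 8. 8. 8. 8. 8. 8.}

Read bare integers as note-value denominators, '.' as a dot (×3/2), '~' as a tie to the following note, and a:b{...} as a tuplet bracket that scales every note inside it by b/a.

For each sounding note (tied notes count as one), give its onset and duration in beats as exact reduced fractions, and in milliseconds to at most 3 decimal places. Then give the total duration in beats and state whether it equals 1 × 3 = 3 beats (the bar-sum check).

1) 0.0ms=0b +169.173ms=3/14b
2) 169.173ms=3/14b +507.519ms=9/14b
3) 676.692ms=6/7b +338.346ms=3/7b
4) 1015.038ms=9/7b +338.346ms=3/7b
5) 1353.383ms=12/7b +338.346ms=3/7b
6) 1691.729ms=15/7b +338.346ms=3/7b
7) 2030.075ms=18/7b +338.346ms=3/7b
Σ=3b of 3 (76bpm 3/4) — PASS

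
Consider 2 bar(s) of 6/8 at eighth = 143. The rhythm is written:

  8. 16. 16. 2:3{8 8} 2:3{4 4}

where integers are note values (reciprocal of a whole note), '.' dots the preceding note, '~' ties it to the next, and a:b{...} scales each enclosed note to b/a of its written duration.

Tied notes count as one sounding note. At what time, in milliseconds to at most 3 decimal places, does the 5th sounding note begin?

note 5 onset = 9/2b = 1888.112ms

1. 0.0ms @ 0 + 629.371ms (3/2)
2. 629.371ms @ 3/2 + 314.685ms (3/4)
3. 944.056ms @ 9/4 + 314.685ms (3/4)
4. 1258.741ms @ 3 + 629.371ms (3/2)
5. 1888.112ms @ 9/2 + 629.371ms (3/2)
6. 2517.483ms @ 6 + 1258.741ms (3)
7. 3776.224ms @ 9 + 1258.741ms (3)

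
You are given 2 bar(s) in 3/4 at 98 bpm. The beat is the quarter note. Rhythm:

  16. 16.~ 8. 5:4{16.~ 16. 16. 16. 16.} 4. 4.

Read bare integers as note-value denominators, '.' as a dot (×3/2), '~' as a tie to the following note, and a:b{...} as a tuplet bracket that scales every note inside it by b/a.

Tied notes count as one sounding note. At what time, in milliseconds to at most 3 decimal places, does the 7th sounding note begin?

note 7 onset = 3b = 1836.735ms

1. 0.0ms @ 0 + 229.592ms (3/8)
2. 229.592ms @ 3/8 + 688.776ms (9/8)
3. 918.367ms @ 3/2 + 367.347ms (3/5)
4. 1285.714ms @ 21/10 + 183.673ms (3/10)
5. 1469.388ms @ 12/5 + 183.673ms (3/10)
6. 1653.061ms @ 27/10 + 183.673ms (3/10)
7. 1836.735ms @ 3 + 918.367ms (3/2)
8. 2755.102ms @ 9/2 + 918.367ms (3/2)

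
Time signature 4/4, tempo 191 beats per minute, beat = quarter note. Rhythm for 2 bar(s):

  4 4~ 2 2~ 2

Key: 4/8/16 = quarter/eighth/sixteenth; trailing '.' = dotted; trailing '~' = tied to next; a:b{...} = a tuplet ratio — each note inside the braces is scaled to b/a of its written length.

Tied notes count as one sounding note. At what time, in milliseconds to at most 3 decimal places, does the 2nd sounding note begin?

1. 0.0ms @ 0 + 314.136ms (1)
2. 314.136ms @ 1 + 942.408ms (3)
3. 1256.545ms @ 4 + 1256.545ms (4)

note 2 onset = 1b = 314.136ms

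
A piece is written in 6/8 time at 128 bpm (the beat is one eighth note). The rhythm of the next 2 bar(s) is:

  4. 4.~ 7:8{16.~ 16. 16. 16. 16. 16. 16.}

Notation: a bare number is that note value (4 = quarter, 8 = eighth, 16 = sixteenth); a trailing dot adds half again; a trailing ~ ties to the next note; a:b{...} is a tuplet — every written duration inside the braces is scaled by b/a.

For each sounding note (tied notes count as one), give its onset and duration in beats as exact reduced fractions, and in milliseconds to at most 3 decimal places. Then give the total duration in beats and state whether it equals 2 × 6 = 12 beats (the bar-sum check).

1) 0.0ms=0b +1406.25ms=3b
2) 1406.25ms=3b +2209.821ms=33/7b
3) 3616.071ms=54/7b +401.786ms=6/7b
4) 4017.857ms=60/7b +401.786ms=6/7b
5) 4419.643ms=66/7b +401.786ms=6/7b
6) 4821.429ms=72/7b +401.786ms=6/7b
7) 5223.214ms=78/7b +401.786ms=6/7b
Σ=12b of 12 (128bpm 6/8) — PASS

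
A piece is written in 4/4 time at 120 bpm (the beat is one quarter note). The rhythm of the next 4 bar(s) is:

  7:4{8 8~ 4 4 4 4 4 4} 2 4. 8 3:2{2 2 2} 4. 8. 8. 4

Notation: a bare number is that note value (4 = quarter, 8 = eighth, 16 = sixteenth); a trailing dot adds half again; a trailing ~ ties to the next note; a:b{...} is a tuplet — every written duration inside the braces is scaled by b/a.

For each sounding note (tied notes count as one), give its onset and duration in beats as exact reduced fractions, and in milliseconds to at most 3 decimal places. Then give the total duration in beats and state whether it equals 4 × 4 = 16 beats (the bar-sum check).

1) 0.0ms=0b +142.857ms=2/7b
2) 142.857ms=2/7b +428.571ms=6/7b
3) 571.429ms=8/7b +285.714ms=4/7b
4) 857.143ms=12/7b +285.714ms=4/7b
5) 1142.857ms=16/7b +285.714ms=4/7b
6) 1428.571ms=20/7b +285.714ms=4/7b
7) 1714.286ms=24/7b +285.714ms=4/7b
8) 2000.0ms=4b +1000.0ms=2b
9) 3000.0ms=6b +750.0ms=3/2b
10) 3750.0ms=15/2b +250.0ms=1/2b
11) 4000.0ms=8b +666.667ms=4/3b
12) 4666.667ms=28/3b +666.667ms=4/3b
13) 5333.333ms=32/3b +666.667ms=4/3b
14) 6000.0ms=12b +750.0ms=3/2b
15) 6750.0ms=27/2b +375.0ms=3/4b
16) 7125.0ms=57/4b +375.0ms=3/4b
17) 7500.0ms=15b +500.0ms=1b
Σ=16b of 16 (120bpm 4/4) — PASS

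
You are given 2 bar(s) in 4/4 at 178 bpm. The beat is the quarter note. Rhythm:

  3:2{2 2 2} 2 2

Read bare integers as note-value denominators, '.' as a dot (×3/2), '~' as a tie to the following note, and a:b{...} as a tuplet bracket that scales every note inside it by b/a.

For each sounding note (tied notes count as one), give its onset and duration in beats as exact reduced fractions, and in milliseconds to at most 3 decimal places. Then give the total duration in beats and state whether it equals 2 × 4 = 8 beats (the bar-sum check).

1) 0.0ms=0b +449.438ms=4/3b
2) 449.438ms=4/3b +449.438ms=4/3b
3) 898.876ms=8/3b +449.438ms=4/3b
4) 1348.315ms=4b +674.157ms=2b
5) 2022.472ms=6b +674.157ms=2b
Σ=8b of 8 (178bpm 4/4) — PASS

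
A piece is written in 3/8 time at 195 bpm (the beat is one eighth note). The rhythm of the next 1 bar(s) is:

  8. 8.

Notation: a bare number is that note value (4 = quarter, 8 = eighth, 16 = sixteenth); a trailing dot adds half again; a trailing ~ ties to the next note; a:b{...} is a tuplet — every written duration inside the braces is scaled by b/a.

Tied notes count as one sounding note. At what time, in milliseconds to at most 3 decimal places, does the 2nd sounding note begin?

note 2 onset = 3/2b = 461.538ms

1. 0.0ms @ 0 + 461.538ms (3/2)
2. 461.538ms @ 3/2 + 461.538ms (3/2)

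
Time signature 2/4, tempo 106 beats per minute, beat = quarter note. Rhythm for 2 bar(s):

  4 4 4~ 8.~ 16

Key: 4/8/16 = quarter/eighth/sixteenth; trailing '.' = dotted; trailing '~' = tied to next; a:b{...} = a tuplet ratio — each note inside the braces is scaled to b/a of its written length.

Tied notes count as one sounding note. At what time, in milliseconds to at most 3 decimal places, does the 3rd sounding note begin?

1. 0.0ms @ 0 + 566.038ms (1)
2. 566.038ms @ 1 + 566.038ms (1)
3. 1132.075ms @ 2 + 1132.075ms (2)

note 3 onset = 2b = 1132.075ms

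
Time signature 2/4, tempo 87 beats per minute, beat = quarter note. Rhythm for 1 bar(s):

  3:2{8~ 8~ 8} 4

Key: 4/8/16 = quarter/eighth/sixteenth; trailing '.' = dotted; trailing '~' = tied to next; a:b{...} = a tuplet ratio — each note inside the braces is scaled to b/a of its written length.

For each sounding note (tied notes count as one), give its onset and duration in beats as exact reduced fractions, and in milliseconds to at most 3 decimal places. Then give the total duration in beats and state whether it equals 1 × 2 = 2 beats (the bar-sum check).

1) 0.0ms=0b +689.655ms=1b
2) 689.655ms=1b +689.655ms=1b
Σ=2b of 2 (87bpm 2/4) — PASS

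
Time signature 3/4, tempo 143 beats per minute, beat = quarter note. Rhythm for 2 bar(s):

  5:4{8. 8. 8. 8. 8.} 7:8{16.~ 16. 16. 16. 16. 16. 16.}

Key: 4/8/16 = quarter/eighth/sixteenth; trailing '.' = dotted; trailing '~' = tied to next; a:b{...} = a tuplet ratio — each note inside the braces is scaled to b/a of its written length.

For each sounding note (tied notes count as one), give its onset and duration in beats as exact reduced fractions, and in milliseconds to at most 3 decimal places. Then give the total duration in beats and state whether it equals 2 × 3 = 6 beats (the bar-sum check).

1) 0.0ms=0b +251.748ms=3/5b
2) 251.748ms=3/5b +251.748ms=3/5b
3) 503.497ms=6/5b +251.748ms=3/5b
4) 755.245ms=9/5b +251.748ms=3/5b
5) 1006.993ms=12/5b +251.748ms=3/5b
6) 1258.741ms=3b +359.64ms=6/7b
7) 1618.382ms=27/7b +179.82ms=3/7b
8) 1798.202ms=30/7b +179.82ms=3/7b
9) 1978.022ms=33/7b +179.82ms=3/7b
10) 2157.842ms=36/7b +179.82ms=3/7b
11) 2337.662ms=39/7b +179.82ms=3/7b
Σ=6b of 6 (143bpm 3/4) — PASS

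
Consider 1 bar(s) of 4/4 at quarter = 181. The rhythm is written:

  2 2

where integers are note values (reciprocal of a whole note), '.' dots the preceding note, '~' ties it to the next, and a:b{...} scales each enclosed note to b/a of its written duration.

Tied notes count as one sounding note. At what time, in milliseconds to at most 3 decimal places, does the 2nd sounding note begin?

note 2 onset = 2b = 662.983ms

1. 0.0ms @ 0 + 662.983ms (2)
2. 662.983ms @ 2 + 662.983ms (2)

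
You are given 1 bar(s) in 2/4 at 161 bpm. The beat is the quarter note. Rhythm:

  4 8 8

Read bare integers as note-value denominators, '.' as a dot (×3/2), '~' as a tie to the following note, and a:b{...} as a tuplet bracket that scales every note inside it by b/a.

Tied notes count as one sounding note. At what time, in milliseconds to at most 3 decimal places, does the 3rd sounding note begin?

note 3 onset = 3/2b = 559.006ms

1. 0.0ms @ 0 + 372.671ms (1)
2. 372.671ms @ 1 + 186.335ms (1/2)
3. 559.006ms @ 3/2 + 186.335ms (1/2)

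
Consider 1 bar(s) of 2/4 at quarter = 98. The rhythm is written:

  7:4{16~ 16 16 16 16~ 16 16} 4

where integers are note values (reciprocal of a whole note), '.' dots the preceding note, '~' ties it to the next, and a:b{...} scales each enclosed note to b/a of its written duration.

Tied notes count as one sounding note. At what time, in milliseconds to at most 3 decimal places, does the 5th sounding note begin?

1. 0.0ms @ 0 + 174.927ms (2/7)
2. 174.927ms @ 2/7 + 87.464ms (1/7)
3. 262.391ms @ 3/7 + 87.464ms (1/7)
4. 349.854ms @ 4/7 + 174.927ms (2/7)
5. 524.781ms @ 6/7 + 87.464ms (1/7)
6. 612.245ms @ 1 + 612.245ms (1)

note 5 onset = 6/7b = 524.781ms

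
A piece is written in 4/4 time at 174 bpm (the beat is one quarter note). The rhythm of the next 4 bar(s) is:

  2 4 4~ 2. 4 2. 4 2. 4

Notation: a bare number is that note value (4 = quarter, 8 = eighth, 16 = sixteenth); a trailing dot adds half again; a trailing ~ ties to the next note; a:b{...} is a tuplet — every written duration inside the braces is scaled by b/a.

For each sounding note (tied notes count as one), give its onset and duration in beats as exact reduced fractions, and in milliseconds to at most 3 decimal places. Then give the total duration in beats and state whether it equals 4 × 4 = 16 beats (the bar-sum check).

1) 0.0ms=0b +689.655ms=2b
2) 689.655ms=2b +344.828ms=1b
3) 1034.483ms=3b +1379.31ms=4b
4) 2413.793ms=7b +344.828ms=1b
5) 2758.621ms=8b +1034.483ms=3b
6) 3793.103ms=11b +344.828ms=1b
7) 4137.931ms=12b +1034.483ms=3b
8) 5172.414ms=15b +344.828ms=1b
Σ=16b of 16 (174bpm 4/4) — PASS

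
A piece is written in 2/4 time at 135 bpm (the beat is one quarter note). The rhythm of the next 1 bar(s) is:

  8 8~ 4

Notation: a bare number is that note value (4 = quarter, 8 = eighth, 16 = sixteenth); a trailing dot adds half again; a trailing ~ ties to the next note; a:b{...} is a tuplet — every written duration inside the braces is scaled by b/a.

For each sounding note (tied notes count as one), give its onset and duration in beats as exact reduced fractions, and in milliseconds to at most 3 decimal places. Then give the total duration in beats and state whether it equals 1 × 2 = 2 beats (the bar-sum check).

1) 0.0ms=0b +222.222ms=1/2b
2) 222.222ms=1/2b +666.667ms=3/2b
Σ=2b of 2 (135bpm 2/4) — PASS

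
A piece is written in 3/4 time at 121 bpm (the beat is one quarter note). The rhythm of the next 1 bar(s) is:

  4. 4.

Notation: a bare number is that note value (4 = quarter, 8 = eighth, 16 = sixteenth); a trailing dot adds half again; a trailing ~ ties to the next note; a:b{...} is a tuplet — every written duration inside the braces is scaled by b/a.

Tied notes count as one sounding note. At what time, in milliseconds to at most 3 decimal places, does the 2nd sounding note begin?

1. 0.0ms @ 0 + 743.802ms (3/2)
2. 743.802ms @ 3/2 + 743.802ms (3/2)

note 2 onset = 3/2b = 743.802ms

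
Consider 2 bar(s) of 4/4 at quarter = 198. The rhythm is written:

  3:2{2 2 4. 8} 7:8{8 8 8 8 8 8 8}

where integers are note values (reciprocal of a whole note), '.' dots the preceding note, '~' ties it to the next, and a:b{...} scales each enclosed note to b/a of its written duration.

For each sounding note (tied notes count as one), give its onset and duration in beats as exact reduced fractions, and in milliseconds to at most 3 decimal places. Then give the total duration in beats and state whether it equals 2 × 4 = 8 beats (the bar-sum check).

1) 0.0ms=0b +404.04ms=4/3b
2) 404.04ms=4/3b +404.04ms=4/3b
3) 808.081ms=8/3b +303.03ms=1b
4) 1111.111ms=11/3b +101.01ms=1/3b
5) 1212.121ms=4b +173.16ms=4/7b
6) 1385.281ms=32/7b +173.16ms=4/7b
7) 1558.442ms=36/7b +173.16ms=4/7b
8) 1731.602ms=40/7b +173.16ms=4/7b
9) 1904.762ms=44/7b +173.16ms=4/7b
10) 2077.922ms=48/7b +173.16ms=4/7b
11) 2251.082ms=52/7b +173.16ms=4/7b
Σ=8b of 8 (198bpm 4/4) — PASS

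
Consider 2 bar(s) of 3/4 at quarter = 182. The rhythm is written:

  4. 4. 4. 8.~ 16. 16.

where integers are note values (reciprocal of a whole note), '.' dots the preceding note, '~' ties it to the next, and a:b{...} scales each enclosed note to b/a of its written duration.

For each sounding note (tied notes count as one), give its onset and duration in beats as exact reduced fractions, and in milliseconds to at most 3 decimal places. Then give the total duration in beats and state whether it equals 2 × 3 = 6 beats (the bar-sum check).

1) 0.0ms=0b +494.505ms=3/2b
2) 494.505ms=3/2b +494.505ms=3/2b
3) 989.011ms=3b +494.505ms=3/2b
4) 1483.516ms=9/2b +370.879ms=9/8b
5) 1854.396ms=45/8b +123.626ms=3/8b
Σ=6b of 6 (182bpm 3/4) — PASS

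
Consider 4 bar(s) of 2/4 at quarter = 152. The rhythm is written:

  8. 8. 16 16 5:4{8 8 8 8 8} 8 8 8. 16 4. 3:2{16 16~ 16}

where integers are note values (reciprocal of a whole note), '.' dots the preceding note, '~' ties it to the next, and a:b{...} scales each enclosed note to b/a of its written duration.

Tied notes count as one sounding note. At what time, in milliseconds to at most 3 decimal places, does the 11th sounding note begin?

note 11 onset = 9/2b = 1776.316ms

1. 0.0ms @ 0 + 296.053ms (3/4)
2. 296.053ms @ 3/4 + 296.053ms (3/4)
3. 592.105ms @ 3/2 + 98.684ms (1/4)
4. 690.789ms @ 7/4 + 98.684ms (1/4)
5. 789.474ms @ 2 + 157.895ms (2/5)
6. 947.368ms @ 12/5 + 157.895ms (2/5)
7. 1105.263ms @ 14/5 + 157.895ms (2/5)
8. 1263.158ms @ 16/5 + 157.895ms (2/5)
9. 1421.053ms @ 18/5 + 157.895ms (2/5)
10. 1578.947ms @ 4 + 197.368ms (1/2)
11. 1776.316ms @ 9/2 + 197.368ms (1/2)
12. 1973.684ms @ 5 + 296.053ms (3/4)
13. 2269.737ms @ 23/4 + 98.684ms (1/4)
14. 2368.421ms @ 6 + 592.105ms (3/2)
15. 2960.526ms @ 15/2 + 65.789ms (1/6)
16. 3026.316ms @ 23/3 + 131.579ms (1/3)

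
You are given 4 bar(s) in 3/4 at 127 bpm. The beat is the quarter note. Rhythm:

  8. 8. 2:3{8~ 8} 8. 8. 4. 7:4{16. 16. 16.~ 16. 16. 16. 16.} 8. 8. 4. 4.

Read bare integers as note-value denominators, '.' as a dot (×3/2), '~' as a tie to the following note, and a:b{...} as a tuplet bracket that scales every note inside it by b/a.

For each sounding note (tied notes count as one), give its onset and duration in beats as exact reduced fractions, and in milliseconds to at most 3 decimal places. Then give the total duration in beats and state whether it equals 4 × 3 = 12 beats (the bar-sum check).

1) 0.0ms=0b +354.331ms=3/4b
2) 354.331ms=3/4b +354.331ms=3/4b
3) 708.661ms=3/2b +708.661ms=3/2b
4) 1417.323ms=3b +354.331ms=3/4b
5) 1771.654ms=15/4b +354.331ms=3/4b
6) 2125.984ms=9/2b +708.661ms=3/2b
7) 2834.646ms=6b +101.237ms=3/14b
8) 2935.883ms=87/14b +101.237ms=3/14b
9) 3037.12ms=45/7b +202.475ms=3/7b
10) 3239.595ms=48/7b +101.237ms=3/14b
11) 3340.832ms=99/14b +101.237ms=3/14b
12) 3442.07ms=51/7b +101.237ms=3/14b
13) 3543.307ms=15/2b +354.331ms=3/4b
14) 3897.638ms=33/4b +354.331ms=3/4b
15) 4251.969ms=9b +708.661ms=3/2b
16) 4960.63ms=21/2b +708.661ms=3/2b
Σ=12b of 12 (127bpm 3/4) — PASS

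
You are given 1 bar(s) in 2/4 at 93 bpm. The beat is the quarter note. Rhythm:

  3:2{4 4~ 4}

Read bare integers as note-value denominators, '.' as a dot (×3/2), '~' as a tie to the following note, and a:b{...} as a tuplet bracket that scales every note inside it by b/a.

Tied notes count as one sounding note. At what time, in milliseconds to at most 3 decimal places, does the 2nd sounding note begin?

1. 0.0ms @ 0 + 430.108ms (2/3)
2. 430.108ms @ 2/3 + 860.215ms (4/3)

note 2 onset = 2/3b = 430.108ms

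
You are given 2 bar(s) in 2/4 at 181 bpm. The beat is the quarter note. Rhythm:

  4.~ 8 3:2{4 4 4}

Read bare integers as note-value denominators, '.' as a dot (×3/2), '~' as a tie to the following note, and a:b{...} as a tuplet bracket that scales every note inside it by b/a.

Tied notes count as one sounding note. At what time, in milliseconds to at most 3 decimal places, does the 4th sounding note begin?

note 4 onset = 10/3b = 1104.972ms

1. 0.0ms @ 0 + 662.983ms (2)
2. 662.983ms @ 2 + 220.994ms (2/3)
3. 883.978ms @ 8/3 + 220.994ms (2/3)
4. 1104.972ms @ 10/3 + 220.994ms (2/3)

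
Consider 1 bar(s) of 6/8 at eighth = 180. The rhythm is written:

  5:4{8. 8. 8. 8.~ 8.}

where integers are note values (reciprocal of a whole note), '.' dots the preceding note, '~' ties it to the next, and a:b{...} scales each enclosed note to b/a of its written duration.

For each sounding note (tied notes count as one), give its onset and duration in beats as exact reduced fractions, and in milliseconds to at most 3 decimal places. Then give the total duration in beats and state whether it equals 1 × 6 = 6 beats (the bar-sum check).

1) 0.0ms=0b +400.0ms=6/5b
2) 400.0ms=6/5b +400.0ms=6/5b
3) 800.0ms=12/5b +400.0ms=6/5b
4) 1200.0ms=18/5b +800.0ms=12/5b
Σ=6b of 6 (180bpm 6/8) — PASS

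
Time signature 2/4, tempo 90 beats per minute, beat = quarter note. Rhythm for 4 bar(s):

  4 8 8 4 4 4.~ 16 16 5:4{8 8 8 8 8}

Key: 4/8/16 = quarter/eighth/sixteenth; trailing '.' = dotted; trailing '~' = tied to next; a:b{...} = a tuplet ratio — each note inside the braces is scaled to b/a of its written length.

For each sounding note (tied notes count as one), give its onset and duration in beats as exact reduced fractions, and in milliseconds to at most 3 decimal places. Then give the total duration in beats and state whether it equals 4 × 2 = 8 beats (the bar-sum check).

1) 0.0ms=0b +666.667ms=1b
2) 666.667ms=1b +333.333ms=1/2b
3) 1000.0ms=3/2b +333.333ms=1/2b
4) 1333.333ms=2b +666.667ms=1b
5) 2000.0ms=3b +666.667ms=1b
6) 2666.667ms=4b +1166.667ms=7/4b
7) 3833.333ms=23/4b +166.667ms=1/4b
8) 4000.0ms=6b +266.667ms=2/5b
9) 4266.667ms=32/5b +266.667ms=2/5b
10) 4533.333ms=34/5b +266.667ms=2/5b
11) 4800.0ms=36/5b +266.667ms=2/5b
12) 5066.667ms=38/5b +266.667ms=2/5b
Σ=8b of 8 (90bpm 2/4) — PASS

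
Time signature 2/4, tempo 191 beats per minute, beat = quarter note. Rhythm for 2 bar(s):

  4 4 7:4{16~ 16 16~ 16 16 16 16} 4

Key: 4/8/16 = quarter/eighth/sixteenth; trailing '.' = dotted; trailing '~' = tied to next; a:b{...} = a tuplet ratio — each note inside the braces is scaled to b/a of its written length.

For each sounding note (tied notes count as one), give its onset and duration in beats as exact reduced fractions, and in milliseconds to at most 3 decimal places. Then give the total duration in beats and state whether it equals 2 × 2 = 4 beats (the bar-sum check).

1) 0.0ms=0b +314.136ms=1b
2) 314.136ms=1b +314.136ms=1b
3) 628.272ms=2b +89.753ms=2/7b
4) 718.025ms=16/7b +89.753ms=2/7b
5) 807.779ms=18/7b +44.877ms=1/7b
6) 852.655ms=19/7b +44.877ms=1/7b
7) 897.532ms=20/7b +44.877ms=1/7b
8) 942.408ms=3b +314.136ms=1b
Σ=4b of 4 (191bpm 2/4) — PASS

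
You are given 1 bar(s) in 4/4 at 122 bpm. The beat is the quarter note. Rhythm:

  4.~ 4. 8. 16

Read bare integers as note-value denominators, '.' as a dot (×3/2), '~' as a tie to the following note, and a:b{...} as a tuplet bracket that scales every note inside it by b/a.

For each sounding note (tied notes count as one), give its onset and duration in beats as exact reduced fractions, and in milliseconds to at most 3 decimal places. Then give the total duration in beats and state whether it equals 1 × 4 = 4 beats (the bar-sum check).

1) 0.0ms=0b +1475.41ms=3b
2) 1475.41ms=3b +368.852ms=3/4b
3) 1844.262ms=15/4b +122.951ms=1/4b
Σ=4b of 4 (122bpm 4/4) — PASS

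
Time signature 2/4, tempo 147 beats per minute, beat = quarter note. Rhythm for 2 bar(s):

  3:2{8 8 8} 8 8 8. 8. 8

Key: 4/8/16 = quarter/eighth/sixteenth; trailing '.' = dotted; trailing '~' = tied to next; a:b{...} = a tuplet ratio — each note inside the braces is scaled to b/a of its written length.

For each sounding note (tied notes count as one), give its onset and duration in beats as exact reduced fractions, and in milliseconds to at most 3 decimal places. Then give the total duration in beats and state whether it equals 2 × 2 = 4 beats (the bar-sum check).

1) 0.0ms=0b +136.054ms=1/3b
2) 136.054ms=1/3b +136.054ms=1/3b
3) 272.109ms=2/3b +136.054ms=1/3b
4) 408.163ms=1b +204.082ms=1/2b
5) 612.245ms=3/2b +204.082ms=1/2b
6) 816.327ms=2b +306.122ms=3/4b
7) 1122.449ms=11/4b +306.122ms=3/4b
8) 1428.571ms=7/2b +204.082ms=1/2b
Σ=4b of 4 (147bpm 2/4) — PASS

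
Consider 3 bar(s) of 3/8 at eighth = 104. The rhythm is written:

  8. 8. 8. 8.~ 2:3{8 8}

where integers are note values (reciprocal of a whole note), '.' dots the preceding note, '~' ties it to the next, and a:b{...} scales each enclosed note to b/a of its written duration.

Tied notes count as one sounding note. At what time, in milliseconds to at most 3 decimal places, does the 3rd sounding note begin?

1. 0.0ms @ 0 + 865.385ms (3/2)
2. 865.385ms @ 3/2 + 865.385ms (3/2)
3. 1730.769ms @ 3 + 865.385ms (3/2)
4. 2596.154ms @ 9/2 + 1730.769ms (3)
5. 4326.923ms @ 15/2 + 865.385ms (3/2)

note 3 onset = 3b = 1730.769ms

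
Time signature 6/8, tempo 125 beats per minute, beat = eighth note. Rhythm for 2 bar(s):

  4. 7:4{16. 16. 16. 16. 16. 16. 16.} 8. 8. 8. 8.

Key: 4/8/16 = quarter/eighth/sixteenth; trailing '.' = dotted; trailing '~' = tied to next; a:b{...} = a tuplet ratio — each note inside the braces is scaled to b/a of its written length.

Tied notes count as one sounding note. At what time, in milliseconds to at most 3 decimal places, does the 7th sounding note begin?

note 7 onset = 36/7b = 2468.571ms

1. 0.0ms @ 0 + 1440.0ms (3)
2. 1440.0ms @ 3 + 205.714ms (3/7)
3. 1645.714ms @ 24/7 + 205.714ms (3/7)
4. 1851.429ms @ 27/7 + 205.714ms (3/7)
5. 2057.143ms @ 30/7 + 205.714ms (3/7)
6. 2262.857ms @ 33/7 + 205.714ms (3/7)
7. 2468.571ms @ 36/7 + 205.714ms (3/7)
8. 2674.286ms @ 39/7 + 205.714ms (3/7)
9. 2880.0ms @ 6 + 720.0ms (3/2)
10. 3600.0ms @ 15/2 + 720.0ms (3/2)
11. 4320.0ms @ 9 + 720.0ms (3/2)
12. 5040.0ms @ 21/2 + 720.0ms (3/2)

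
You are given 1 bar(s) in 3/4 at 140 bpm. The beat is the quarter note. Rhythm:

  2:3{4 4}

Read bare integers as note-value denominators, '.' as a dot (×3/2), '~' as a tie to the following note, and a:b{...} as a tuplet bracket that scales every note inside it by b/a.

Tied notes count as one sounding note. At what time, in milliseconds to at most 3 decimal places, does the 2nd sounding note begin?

note 2 onset = 3/2b = 642.857ms

1. 0.0ms @ 0 + 642.857ms (3/2)
2. 642.857ms @ 3/2 + 642.857ms (3/2)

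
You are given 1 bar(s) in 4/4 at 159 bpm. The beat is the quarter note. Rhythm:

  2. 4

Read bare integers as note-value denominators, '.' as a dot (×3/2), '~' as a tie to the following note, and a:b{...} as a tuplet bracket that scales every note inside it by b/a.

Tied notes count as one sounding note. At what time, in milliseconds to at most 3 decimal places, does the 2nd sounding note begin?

1. 0.0ms @ 0 + 1132.075ms (3)
2. 1132.075ms @ 3 + 377.358ms (1)

note 2 onset = 3b = 1132.075ms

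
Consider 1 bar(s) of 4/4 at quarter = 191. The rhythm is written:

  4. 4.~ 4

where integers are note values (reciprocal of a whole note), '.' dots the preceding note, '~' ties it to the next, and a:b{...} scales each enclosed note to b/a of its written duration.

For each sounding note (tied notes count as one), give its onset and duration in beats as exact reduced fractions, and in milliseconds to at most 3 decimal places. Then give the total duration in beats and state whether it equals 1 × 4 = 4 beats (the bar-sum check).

1) 0.0ms=0b +471.204ms=3/2b
2) 471.204ms=3/2b +785.34ms=5/2b
Σ=4b of 4 (191bpm 4/4) — PASS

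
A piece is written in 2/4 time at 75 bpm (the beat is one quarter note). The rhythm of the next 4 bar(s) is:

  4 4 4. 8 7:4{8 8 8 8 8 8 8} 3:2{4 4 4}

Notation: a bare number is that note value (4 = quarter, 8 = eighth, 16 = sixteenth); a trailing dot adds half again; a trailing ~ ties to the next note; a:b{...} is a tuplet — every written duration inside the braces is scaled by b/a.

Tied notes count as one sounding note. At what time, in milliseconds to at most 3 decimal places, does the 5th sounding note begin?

note 5 onset = 4b = 3200.0ms

1. 0.0ms @ 0 + 800.0ms (1)
2. 800.0ms @ 1 + 800.0ms (1)
3. 1600.0ms @ 2 + 1200.0ms (3/2)
4. 2800.0ms @ 7/2 + 400.0ms (1/2)
5. 3200.0ms @ 4 + 228.571ms (2/7)
6. 3428.571ms @ 30/7 + 228.571ms (2/7)
7. 3657.143ms @ 32/7 + 228.571ms (2/7)
8. 3885.714ms @ 34/7 + 228.571ms (2/7)
9. 4114.286ms @ 36/7 + 228.571ms (2/7)
10. 4342.857ms @ 38/7 + 228.571ms (2/7)
11. 4571.429ms @ 40/7 + 228.571ms (2/7)
12. 4800.0ms @ 6 + 533.333ms (2/3)
13. 5333.333ms @ 20/3 + 533.333ms (2/3)
14. 5866.667ms @ 22/3 + 533.333ms (2/3)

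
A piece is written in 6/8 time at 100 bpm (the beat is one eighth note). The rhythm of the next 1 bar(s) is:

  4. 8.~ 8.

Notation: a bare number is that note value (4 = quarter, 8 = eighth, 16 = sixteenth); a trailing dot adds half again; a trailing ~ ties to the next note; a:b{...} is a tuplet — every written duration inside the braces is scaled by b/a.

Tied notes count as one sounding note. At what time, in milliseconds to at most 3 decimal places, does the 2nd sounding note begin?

1. 0.0ms @ 0 + 1800.0ms (3)
2. 1800.0ms @ 3 + 1800.0ms (3)

note 2 onset = 3b = 1800.0ms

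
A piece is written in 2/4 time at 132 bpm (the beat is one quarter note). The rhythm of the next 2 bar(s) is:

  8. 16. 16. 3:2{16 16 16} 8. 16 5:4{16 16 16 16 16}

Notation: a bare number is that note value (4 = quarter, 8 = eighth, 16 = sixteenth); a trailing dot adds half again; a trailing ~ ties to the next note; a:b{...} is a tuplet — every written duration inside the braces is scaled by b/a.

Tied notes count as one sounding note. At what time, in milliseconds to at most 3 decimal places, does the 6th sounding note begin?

note 6 onset = 11/6b = 833.333ms

1. 0.0ms @ 0 + 340.909ms (3/4)
2. 340.909ms @ 3/4 + 170.455ms (3/8)
3. 511.364ms @ 9/8 + 170.455ms (3/8)
4. 681.818ms @ 3/2 + 75.758ms (1/6)
5. 757.576ms @ 5/3 + 75.758ms (1/6)
6. 833.333ms @ 11/6 + 75.758ms (1/6)
7. 909.091ms @ 2 + 340.909ms (3/4)
8. 1250.0ms @ 11/4 + 113.636ms (1/4)
9. 1363.636ms @ 3 + 90.909ms (1/5)
10. 1454.545ms @ 16/5 + 90.909ms (1/5)
11. 1545.455ms @ 17/5 + 90.909ms (1/5)
12. 1636.364ms @ 18/5 + 90.909ms (1/5)
13. 1727.273ms @ 19/5 + 90.909ms (1/5)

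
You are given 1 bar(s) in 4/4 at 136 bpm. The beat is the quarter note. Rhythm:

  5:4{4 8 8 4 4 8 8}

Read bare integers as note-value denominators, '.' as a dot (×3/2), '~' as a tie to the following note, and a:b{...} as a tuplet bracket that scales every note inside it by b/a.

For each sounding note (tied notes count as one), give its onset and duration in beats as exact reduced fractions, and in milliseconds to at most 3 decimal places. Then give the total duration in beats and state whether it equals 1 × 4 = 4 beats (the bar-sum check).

1) 0.0ms=0b +352.941ms=4/5b
2) 352.941ms=4/5b +176.471ms=2/5b
3) 529.412ms=6/5b +176.471ms=2/5b
4) 705.882ms=8/5b +352.941ms=4/5b
5) 1058.824ms=12/5b +352.941ms=4/5b
6) 1411.765ms=16/5b +176.471ms=2/5b
7) 1588.235ms=18/5b +176.471ms=2/5b
Σ=4b of 4 (136bpm 4/4) — PASS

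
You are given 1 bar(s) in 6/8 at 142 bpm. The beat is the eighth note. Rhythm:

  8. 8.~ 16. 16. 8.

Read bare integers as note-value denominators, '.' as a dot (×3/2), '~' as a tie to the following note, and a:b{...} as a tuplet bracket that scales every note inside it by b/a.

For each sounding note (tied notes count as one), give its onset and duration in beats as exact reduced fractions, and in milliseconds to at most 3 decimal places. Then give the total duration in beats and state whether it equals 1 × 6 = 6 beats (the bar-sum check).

1) 0.0ms=0b +633.803ms=3/2b
2) 633.803ms=3/2b +950.704ms=9/4b
3) 1584.507ms=15/4b +316.901ms=3/4b
4) 1901.408ms=9/2b +633.803ms=3/2b
Σ=6b of 6 (142bpm 6/8) — PASS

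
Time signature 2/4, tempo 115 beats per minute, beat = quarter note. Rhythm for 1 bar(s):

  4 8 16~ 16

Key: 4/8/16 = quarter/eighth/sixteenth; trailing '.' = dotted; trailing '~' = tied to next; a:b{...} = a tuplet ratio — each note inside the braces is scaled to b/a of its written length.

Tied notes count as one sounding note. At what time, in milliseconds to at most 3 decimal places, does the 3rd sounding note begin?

note 3 onset = 3/2b = 782.609ms

1. 0.0ms @ 0 + 521.739ms (1)
2. 521.739ms @ 1 + 260.87ms (1/2)
3. 782.609ms @ 3/2 + 260.87ms (1/2)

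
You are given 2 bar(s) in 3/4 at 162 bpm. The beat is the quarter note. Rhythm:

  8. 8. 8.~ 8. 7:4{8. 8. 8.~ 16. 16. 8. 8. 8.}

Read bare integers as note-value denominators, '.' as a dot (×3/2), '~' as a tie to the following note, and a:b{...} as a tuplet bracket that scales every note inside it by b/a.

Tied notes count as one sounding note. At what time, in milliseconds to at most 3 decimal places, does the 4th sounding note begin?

note 4 onset = 3b = 1111.111ms

1. 0.0ms @ 0 + 277.778ms (3/4)
2. 277.778ms @ 3/4 + 277.778ms (3/4)
3. 555.556ms @ 3/2 + 555.556ms (3/2)
4. 1111.111ms @ 3 + 158.73ms (3/7)
5. 1269.841ms @ 24/7 + 158.73ms (3/7)
6. 1428.571ms @ 27/7 + 238.095ms (9/14)
7. 1666.667ms @ 9/2 + 79.365ms (3/14)
8. 1746.032ms @ 33/7 + 158.73ms (3/7)
9. 1904.762ms @ 36/7 + 158.73ms (3/7)
10. 2063.492ms @ 39/7 + 158.73ms (3/7)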